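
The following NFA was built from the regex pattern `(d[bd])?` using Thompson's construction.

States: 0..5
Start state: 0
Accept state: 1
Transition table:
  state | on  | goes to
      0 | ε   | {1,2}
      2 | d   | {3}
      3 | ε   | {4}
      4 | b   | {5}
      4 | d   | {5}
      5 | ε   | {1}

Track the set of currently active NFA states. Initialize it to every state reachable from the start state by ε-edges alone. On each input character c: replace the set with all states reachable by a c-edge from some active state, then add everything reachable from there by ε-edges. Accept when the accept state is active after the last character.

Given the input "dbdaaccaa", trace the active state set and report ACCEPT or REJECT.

initial (ε-close {0}): {0,1,2}
'd' @ 1: {3,4}
'b' @ 2: {1,5}  (accept∈set)
'd' @ 3: {}  — no active states
rest 'aaccaa' ignored (set empty)
end set {} — state 1 not in

Answer: REJECT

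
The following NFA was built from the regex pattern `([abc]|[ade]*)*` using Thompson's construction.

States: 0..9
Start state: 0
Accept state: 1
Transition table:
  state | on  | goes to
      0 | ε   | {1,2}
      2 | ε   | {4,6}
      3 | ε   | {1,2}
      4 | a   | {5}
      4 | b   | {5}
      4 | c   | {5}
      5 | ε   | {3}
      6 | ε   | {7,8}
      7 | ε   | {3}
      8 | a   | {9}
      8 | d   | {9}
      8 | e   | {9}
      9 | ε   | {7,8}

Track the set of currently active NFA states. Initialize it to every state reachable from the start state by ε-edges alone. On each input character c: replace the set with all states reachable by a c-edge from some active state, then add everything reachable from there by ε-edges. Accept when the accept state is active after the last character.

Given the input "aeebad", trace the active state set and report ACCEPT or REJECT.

Answer: ACCEPT

Derivation:
initial (ε-close {0}): {0,1,2,3,4,6,7,8}
'a' @ 1: {1,2,3,4,5,6,7,8,9}  ✓accept
'e' @ 2: {1,2,3,4,6,7,8,9}  ✓accept
'e' @ 3: {1,2,3,4,6,7,8,9}  ✓accept
'b' @ 4: {1,2,3,4,5,6,7,8}  ✓accept
'a' @ 5: {1,2,3,4,5,6,7,8,9}  ✓accept
'd' @ 6: {1,2,3,4,6,7,8,9}  ✓accept
end set {1,2,3,4,6,7,8,9} — state 1 in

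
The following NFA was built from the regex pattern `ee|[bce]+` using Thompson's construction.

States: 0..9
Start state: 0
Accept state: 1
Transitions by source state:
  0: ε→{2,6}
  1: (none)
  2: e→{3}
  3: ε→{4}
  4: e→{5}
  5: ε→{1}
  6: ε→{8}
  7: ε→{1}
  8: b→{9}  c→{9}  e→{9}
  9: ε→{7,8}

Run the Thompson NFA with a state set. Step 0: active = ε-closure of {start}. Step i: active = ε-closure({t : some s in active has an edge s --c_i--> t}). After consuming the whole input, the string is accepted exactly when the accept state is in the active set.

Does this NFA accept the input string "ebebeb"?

start: ε-closure({0}) = {0,2,6,8}
'e' @ 1: {1,3,4,7,8,9}  ✓accept
'b' @ 2: {1,7,8,9}  ✓accept
'e' @ 3: {1,7,8,9}  ✓accept
'b' @ 4: {1,7,8,9}  ✓accept
'e' @ 5: {1,7,8,9}  ✓accept
'b' @ 6: {1,7,8,9}  ✓accept
after full input: {1,7,8,9}  (accept=1 in)

Answer: ACCEPT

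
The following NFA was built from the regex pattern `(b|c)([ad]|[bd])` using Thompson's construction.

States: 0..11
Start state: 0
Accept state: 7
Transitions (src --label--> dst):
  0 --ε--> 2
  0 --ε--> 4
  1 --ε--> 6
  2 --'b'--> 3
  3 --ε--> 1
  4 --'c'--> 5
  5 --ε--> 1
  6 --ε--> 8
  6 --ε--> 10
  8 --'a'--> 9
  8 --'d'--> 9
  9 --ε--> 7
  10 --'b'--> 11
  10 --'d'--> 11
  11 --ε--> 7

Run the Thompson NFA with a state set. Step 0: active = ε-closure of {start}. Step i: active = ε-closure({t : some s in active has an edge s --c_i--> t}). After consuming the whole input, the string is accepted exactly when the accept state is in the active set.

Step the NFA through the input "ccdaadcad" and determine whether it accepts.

S₀ = ε-closure({0}) = {0,2,4}
'c' @ 1: {1,5,6,8,10}
'c' @ 2: {}  — state set empty
rest 'daadcad' ignored (set empty)
end set {} — state 7 not in

Answer: REJECT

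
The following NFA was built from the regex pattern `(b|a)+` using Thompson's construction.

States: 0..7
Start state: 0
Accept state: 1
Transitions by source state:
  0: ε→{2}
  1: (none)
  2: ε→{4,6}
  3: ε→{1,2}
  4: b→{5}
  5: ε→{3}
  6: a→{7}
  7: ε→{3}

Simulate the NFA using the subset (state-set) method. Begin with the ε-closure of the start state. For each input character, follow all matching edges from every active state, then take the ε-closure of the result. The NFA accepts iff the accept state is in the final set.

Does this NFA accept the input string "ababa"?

S₀ = ε-closure({0}) = {0,2,4,6}
'a' @ 1: {1,2,3,4,6,7}  [accepting]
'b' @ 2: {1,2,3,4,5,6}  [accepting]
'a' @ 3: {1,2,3,4,6,7}  [accepting]
'b' @ 4: {1,2,3,4,5,6}  [accepting]
'a' @ 5: {1,2,3,4,6,7}  [accepting]
after full input: {1,2,3,4,6,7}  (accept=1 in)

Answer: ACCEPT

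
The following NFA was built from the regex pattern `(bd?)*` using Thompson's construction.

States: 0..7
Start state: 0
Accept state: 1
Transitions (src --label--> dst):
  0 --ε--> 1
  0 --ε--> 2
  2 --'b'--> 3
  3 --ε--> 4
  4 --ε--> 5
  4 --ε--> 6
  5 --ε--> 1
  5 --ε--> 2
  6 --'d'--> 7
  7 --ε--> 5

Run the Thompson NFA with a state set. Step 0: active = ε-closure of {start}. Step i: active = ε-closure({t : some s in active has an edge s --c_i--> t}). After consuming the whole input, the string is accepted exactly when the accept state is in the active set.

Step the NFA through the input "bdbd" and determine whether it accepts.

Answer: ACCEPT

Trace:
S₀ = ε-closure({0}) = {0,1,2}
'b' @ 1: {1,2,3,4,5,6}  (accept∈set)
'd' @ 2: {1,2,5,7}  (accept∈set)
'b' @ 3: {1,2,3,4,5,6}  (accept∈set)
'd' @ 4: {1,2,5,7}  (accept∈set)
after full input: {1,2,5,7}  (accept=1 in)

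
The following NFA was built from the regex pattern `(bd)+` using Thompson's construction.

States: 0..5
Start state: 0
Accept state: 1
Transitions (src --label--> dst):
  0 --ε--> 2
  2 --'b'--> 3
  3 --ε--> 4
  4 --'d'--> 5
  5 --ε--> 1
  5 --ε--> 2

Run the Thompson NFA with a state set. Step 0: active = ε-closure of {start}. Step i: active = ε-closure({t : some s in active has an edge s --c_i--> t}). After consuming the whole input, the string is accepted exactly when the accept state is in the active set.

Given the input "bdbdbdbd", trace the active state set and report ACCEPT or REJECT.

Answer: ACCEPT

Steps:
initial (ε-close {0}): {0,2}
'b' @ 1: {3,4}
'd' @ 2: {1,2,5}  ✓accept
'b' @ 3: {3,4}
'd' @ 4: {1,2,5}  ✓accept
'b' @ 5: {3,4}
'd' @ 6: {1,2,5}  ✓accept
'b' @ 7: {3,4}
'd' @ 8: {1,2,5}  ✓accept
final: {1,2,5}; accept 1 in set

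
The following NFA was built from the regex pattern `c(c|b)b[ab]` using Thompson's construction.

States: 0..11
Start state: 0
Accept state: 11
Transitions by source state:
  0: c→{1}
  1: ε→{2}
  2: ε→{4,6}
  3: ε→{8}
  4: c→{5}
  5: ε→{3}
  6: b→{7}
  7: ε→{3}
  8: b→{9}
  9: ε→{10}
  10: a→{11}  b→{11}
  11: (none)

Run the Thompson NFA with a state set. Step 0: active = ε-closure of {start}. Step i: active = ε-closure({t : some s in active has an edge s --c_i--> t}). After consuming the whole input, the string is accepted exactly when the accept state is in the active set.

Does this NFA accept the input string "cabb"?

S₀ = ε-closure({0}) = {0}
'c' @ 1: {1,2,4,6}
'a' @ 2: {}  — dead — no transitions
rest 'bb' ignored (set empty)
after full input: {}  (accept=11 not in)

Answer: REJECT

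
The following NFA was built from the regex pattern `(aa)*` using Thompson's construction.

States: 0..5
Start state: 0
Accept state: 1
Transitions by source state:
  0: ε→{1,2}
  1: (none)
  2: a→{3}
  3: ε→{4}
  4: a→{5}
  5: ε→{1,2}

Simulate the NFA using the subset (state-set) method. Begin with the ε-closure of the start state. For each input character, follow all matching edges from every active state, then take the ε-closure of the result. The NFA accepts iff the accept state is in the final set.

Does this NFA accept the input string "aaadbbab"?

start: ε-closure({0}) = {0,1,2}
'a' @ 1: {3,4}
'a' @ 2: {1,2,5}  (accept∈set)
'a' @ 3: {3,4}
'd' @ 4: {}  — dead — no transitions
rest 'bbab' ignored (set empty)
end set {} — state 1 not in

Answer: REJECT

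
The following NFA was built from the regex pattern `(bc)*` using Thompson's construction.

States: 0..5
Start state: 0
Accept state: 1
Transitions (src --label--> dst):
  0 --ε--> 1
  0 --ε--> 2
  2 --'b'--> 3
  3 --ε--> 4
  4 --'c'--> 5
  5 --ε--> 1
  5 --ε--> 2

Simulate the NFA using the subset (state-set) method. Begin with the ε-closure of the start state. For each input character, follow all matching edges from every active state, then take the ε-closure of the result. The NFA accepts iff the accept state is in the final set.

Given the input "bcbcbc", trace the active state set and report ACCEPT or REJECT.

S₀ = ε-closure({0}) = {0,1,2}
'b' @ 1: {3,4}
'c' @ 2: {1,2,5}  ✓accept
'b' @ 3: {3,4}
'c' @ 4: {1,2,5}  ✓accept
'b' @ 5: {3,4}
'c' @ 6: {1,2,5}  ✓accept
after full input: {1,2,5}  (accept=1 in)

Answer: ACCEPT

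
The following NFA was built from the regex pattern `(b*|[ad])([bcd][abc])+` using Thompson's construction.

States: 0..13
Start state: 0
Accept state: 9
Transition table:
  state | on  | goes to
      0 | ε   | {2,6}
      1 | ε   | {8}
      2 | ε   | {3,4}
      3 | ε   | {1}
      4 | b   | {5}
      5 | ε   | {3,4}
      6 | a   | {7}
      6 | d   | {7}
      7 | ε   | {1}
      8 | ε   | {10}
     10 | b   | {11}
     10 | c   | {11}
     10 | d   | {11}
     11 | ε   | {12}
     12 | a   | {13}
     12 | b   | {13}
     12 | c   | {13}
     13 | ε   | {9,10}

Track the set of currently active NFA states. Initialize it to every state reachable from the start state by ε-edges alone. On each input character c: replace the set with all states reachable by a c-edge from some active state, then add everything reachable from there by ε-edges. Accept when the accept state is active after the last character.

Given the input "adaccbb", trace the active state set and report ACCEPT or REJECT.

Answer: ACCEPT

Derivation:
initial (ε-close {0}): {0,1,2,3,4,6,8,10}
'a' @ 1: {1,7,8,10}
'd' @ 2: {11,12}
'a' @ 3: {9,10,13}  ✓accept
'c' @ 4: {11,12}
'c' @ 5: {9,10,13}  ✓accept
'b' @ 6: {11,12}
'b' @ 7: {9,10,13}  ✓accept
after full input: {9,10,13}  (accept=9 in)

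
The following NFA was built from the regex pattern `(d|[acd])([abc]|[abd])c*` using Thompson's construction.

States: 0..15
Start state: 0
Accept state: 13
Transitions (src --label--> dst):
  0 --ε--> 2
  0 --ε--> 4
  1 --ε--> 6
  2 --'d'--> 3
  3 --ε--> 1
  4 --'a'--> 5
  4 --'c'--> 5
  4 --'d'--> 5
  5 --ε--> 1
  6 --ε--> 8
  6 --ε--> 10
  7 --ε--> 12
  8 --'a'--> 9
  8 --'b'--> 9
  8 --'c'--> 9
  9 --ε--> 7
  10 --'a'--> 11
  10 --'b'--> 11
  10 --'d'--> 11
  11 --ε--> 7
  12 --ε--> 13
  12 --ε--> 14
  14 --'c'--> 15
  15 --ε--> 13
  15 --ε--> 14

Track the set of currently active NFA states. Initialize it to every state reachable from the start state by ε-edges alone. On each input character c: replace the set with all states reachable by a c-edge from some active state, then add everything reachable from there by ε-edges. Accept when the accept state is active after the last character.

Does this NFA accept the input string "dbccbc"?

S₀ = ε-closure({0}) = {0,2,4}
'd' @ 1: {1,3,5,6,8,10}
'b' @ 2: {7,9,11,12,13,14}  ✓accept
'c' @ 3: {13,14,15}  ✓accept
'c' @ 4: {13,14,15}  ✓accept
'b' @ 5: {}  — no active states
rest 'c' ignored (set empty)
after full input: {}  (accept=13 not in)

Answer: REJECT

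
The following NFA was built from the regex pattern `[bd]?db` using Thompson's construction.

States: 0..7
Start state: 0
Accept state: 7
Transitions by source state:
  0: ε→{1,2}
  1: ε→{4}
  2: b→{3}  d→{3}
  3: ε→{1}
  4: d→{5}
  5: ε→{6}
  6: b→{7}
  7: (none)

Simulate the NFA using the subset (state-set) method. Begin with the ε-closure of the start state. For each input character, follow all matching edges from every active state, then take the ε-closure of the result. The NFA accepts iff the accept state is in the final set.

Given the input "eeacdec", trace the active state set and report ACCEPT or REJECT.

Answer: REJECT

Trace:
initial (ε-close {0}): {0,1,2,4}
'e' @ 1: {}  — no active states
rest 'eacdec' ignored (set empty)
final: {}; accept 7 not in set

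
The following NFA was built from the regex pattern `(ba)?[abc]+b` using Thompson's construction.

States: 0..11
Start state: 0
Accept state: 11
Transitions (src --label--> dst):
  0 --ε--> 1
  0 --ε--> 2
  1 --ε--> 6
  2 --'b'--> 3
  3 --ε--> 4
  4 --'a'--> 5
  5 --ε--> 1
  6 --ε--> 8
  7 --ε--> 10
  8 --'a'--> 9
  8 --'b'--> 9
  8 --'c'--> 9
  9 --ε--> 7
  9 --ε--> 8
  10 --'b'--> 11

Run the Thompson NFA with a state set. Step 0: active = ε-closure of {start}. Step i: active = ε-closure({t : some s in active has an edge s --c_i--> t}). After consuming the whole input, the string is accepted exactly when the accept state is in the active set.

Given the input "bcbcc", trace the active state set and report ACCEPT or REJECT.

start: ε-closure({0}) = {0,1,2,6,8}
'b' @ 1: {3,4,7,8,9,10}
'c' @ 2: {7,8,9,10}
'b' @ 3: {7,8,9,10,11}  (accept∈set)
'c' @ 4: {7,8,9,10}
'c' @ 5: {7,8,9,10}
final: {7,8,9,10}; accept 11 not in set

Answer: REJECT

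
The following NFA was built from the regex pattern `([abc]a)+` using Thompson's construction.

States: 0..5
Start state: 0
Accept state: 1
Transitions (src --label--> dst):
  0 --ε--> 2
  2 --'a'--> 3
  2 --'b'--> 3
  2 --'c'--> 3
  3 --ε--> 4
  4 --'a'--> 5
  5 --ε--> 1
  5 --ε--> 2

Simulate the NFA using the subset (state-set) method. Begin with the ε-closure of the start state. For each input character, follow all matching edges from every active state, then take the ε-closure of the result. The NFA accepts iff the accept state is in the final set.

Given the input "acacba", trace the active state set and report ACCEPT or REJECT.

Answer: REJECT

Trace:
S₀ = ε-closure({0}) = {0,2}
'a' @ 1: {3,4}
'c' @ 2: {}  — no active states
rest 'acba' ignored (set empty)
end set {} — state 1 not in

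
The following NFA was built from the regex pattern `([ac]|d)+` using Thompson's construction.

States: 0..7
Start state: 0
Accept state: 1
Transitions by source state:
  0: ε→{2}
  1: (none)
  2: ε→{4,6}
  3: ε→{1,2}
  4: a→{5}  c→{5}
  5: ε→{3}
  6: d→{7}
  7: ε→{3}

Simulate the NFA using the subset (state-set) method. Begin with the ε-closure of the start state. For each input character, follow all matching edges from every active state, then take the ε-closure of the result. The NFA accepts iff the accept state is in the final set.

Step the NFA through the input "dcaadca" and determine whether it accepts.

initial (ε-close {0}): {0,2,4,6}
'd' @ 1: {1,2,3,4,6,7}  [accepting]
'c' @ 2: {1,2,3,4,5,6}  [accepting]
'a' @ 3: {1,2,3,4,5,6}  [accepting]
'a' @ 4: {1,2,3,4,5,6}  [accepting]
'd' @ 5: {1,2,3,4,6,7}  [accepting]
'c' @ 6: {1,2,3,4,5,6}  [accepting]
'a' @ 7: {1,2,3,4,5,6}  [accepting]
end set {1,2,3,4,5,6} — state 1 in

Answer: ACCEPT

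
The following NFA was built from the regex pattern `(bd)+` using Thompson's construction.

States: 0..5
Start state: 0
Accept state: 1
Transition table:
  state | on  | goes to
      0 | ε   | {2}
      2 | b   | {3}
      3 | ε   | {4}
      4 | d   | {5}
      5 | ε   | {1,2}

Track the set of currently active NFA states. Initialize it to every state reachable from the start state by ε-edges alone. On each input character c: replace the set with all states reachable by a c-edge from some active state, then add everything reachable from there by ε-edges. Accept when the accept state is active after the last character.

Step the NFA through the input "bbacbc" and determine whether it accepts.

Answer: REJECT

Steps:
initial (ε-close {0}): {0,2}
'b' @ 1: {3,4}
'b' @ 2: {}  — state set empty
rest 'acbc' ignored (set empty)
after full input: {}  (accept=1 not in)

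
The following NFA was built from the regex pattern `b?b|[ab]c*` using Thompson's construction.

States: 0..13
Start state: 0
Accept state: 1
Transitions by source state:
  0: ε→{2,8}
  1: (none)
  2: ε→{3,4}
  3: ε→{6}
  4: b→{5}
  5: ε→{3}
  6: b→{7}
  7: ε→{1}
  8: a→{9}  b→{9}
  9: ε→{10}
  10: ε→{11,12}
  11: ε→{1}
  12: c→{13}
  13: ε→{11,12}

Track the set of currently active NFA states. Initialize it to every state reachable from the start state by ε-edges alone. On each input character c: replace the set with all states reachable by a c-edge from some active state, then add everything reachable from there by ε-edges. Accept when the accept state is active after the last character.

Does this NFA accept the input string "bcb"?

start: ε-closure({0}) = {0,2,3,4,6,8}
'b' @ 1: {1,3,5,6,7,9,10,11,12}  ✓accept
'c' @ 2: {1,11,12,13}  ✓accept
'b' @ 3: {}  — dead — no transitions
after full input: {}  (accept=1 not in)

Answer: REJECT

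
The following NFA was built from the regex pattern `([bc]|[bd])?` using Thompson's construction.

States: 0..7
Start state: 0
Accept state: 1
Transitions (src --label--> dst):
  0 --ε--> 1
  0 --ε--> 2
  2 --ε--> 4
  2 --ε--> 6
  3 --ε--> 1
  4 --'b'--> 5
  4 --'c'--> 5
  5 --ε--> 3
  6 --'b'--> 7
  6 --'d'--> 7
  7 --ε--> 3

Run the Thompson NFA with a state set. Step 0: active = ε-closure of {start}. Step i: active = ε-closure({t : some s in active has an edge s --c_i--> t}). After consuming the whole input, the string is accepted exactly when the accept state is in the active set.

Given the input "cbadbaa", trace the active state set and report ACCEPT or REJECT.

Answer: REJECT

Derivation:
S₀ = ε-closure({0}) = {0,1,2,4,6}
'c' @ 1: {1,3,5}  ✓accept
'b' @ 2: {}  — no active states
rest 'adbaa' ignored (set empty)
end set {} — state 1 not in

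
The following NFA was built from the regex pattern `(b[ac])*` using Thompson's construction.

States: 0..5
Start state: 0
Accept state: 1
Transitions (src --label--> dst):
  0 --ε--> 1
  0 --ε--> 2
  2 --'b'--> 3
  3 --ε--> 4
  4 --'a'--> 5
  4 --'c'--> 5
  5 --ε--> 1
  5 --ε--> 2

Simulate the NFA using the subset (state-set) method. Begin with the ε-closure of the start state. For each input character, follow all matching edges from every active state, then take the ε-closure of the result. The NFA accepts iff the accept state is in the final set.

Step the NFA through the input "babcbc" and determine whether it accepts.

Answer: ACCEPT

Derivation:
initial (ε-close {0}): {0,1,2}
'b' @ 1: {3,4}
'a' @ 2: {1,2,5}  ✓accept
'b' @ 3: {3,4}
'c' @ 4: {1,2,5}  ✓accept
'b' @ 5: {3,4}
'c' @ 6: {1,2,5}  ✓accept
final: {1,2,5}; accept 1 in set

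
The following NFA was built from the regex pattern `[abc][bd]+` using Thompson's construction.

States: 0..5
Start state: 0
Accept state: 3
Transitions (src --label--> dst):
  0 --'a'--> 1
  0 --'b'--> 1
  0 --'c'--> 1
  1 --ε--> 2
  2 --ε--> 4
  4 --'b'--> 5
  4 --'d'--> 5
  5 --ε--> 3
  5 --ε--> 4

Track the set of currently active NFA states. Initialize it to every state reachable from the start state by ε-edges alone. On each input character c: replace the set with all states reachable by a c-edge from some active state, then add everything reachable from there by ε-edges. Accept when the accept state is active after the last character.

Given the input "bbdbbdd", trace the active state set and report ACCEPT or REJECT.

S₀ = ε-closure({0}) = {0}
'b' @ 1: {1,2,4}
'b' @ 2: {3,4,5}  ✓accept
'd' @ 3: {3,4,5}  ✓accept
'b' @ 4: {3,4,5}  ✓accept
'b' @ 5: {3,4,5}  ✓accept
'd' @ 6: {3,4,5}  ✓accept
'd' @ 7: {3,4,5}  ✓accept
final: {3,4,5}; accept 3 in set

Answer: ACCEPT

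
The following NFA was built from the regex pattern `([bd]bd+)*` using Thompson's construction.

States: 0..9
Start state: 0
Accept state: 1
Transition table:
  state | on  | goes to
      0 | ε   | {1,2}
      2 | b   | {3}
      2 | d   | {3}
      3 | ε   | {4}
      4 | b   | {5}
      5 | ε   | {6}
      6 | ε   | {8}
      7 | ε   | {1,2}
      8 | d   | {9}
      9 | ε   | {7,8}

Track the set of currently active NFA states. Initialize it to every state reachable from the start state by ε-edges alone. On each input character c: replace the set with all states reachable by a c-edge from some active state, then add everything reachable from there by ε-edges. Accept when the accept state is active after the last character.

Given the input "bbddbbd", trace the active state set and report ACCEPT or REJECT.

Answer: ACCEPT

Derivation:
start: ε-closure({0}) = {0,1,2}
'b' @ 1: {3,4}
'b' @ 2: {5,6,8}
'd' @ 3: {1,2,7,8,9}  (accept∈set)
'd' @ 4: {1,2,3,4,7,8,9}  (accept∈set)
'b' @ 5: {3,4,5,6,8}
'b' @ 6: {5,6,8}
'd' @ 7: {1,2,7,8,9}  (accept∈set)
final: {1,2,7,8,9}; accept 1 in set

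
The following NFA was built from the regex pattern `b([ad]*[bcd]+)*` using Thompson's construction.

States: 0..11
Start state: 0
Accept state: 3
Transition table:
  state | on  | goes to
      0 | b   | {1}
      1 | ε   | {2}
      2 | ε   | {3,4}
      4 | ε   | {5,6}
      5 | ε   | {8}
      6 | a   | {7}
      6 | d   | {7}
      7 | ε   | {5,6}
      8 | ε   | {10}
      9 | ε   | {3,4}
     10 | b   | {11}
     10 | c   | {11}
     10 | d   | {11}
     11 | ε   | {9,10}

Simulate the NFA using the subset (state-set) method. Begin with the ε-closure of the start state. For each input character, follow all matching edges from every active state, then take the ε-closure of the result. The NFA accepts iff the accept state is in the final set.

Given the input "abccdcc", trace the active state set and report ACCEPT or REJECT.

Answer: REJECT

Trace:
initial (ε-close {0}): {0}
'a' @ 1: {}  — state set empty
rest 'bccdcc' ignored (set empty)
final: {}; accept 3 not in set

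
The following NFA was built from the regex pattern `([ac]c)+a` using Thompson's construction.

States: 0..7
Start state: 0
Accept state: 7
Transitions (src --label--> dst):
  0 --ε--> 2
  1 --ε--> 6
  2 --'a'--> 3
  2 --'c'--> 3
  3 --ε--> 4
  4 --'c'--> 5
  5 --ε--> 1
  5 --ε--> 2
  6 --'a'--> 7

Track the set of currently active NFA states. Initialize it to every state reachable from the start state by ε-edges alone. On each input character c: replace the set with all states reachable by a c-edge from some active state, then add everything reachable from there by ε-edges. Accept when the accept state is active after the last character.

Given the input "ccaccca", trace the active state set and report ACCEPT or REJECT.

Answer: ACCEPT

Derivation:
start: ε-closure({0}) = {0,2}
'c' @ 1: {3,4}
'c' @ 2: {1,2,5,6}
'a' @ 3: {3,4,7}  [accepting]
'c' @ 4: {1,2,5,6}
'c' @ 5: {3,4}
'c' @ 6: {1,2,5,6}
'a' @ 7: {3,4,7}  [accepting]
final: {3,4,7}; accept 7 in set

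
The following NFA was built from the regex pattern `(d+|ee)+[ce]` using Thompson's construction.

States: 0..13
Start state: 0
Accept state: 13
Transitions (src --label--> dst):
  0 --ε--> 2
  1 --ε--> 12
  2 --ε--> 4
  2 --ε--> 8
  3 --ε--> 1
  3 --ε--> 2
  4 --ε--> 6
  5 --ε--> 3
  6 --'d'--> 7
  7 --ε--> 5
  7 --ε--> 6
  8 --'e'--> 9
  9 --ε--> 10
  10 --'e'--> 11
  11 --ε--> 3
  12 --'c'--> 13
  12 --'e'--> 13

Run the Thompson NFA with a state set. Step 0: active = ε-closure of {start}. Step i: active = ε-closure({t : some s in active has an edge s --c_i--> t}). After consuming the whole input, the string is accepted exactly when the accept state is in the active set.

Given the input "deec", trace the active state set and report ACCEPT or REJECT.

S₀ = ε-closure({0}) = {0,2,4,6,8}
'd' @ 1: {1,2,3,4,5,6,7,8,12}
'e' @ 2: {9,10,13}  (accept∈set)
'e' @ 3: {1,2,3,4,6,8,11,12}
'c' @ 4: {13}  (accept∈set)
after full input: {13}  (accept=13 in)

Answer: ACCEPT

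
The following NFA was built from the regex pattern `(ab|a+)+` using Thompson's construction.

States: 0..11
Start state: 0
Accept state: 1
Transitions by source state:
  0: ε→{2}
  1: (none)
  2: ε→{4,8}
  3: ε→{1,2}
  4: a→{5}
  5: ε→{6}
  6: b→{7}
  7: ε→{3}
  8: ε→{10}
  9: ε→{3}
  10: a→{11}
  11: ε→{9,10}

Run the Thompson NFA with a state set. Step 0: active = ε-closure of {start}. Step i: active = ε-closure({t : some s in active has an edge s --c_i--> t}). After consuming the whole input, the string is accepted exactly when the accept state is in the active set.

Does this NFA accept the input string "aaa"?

initial (ε-close {0}): {0,2,4,8,10}
'a' @ 1: {1,2,3,4,5,6,8,9,10,11}  [accepting]
'a' @ 2: {1,2,3,4,5,6,8,9,10,11}  [accepting]
'a' @ 3: {1,2,3,4,5,6,8,9,10,11}  [accepting]
after full input: {1,2,3,4,5,6,8,9,10,11}  (accept=1 in)

Answer: ACCEPT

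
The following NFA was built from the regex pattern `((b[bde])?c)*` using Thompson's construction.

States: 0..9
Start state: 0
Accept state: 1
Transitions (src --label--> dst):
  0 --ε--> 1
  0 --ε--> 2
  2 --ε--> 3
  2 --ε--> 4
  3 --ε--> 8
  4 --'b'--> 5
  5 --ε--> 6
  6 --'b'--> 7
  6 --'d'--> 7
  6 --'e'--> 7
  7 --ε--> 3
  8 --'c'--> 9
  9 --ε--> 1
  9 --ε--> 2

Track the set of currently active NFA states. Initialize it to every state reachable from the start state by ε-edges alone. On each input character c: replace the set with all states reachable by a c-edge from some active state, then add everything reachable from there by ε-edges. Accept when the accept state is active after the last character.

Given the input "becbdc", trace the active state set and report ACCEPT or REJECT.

Answer: ACCEPT

Steps:
initial (ε-close {0}): {0,1,2,3,4,8}
'b' @ 1: {5,6}
'e' @ 2: {3,7,8}
'c' @ 3: {1,2,3,4,8,9}  ✓accept
'b' @ 4: {5,6}
'd' @ 5: {3,7,8}
'c' @ 6: {1,2,3,4,8,9}  ✓accept
final: {1,2,3,4,8,9}; accept 1 in set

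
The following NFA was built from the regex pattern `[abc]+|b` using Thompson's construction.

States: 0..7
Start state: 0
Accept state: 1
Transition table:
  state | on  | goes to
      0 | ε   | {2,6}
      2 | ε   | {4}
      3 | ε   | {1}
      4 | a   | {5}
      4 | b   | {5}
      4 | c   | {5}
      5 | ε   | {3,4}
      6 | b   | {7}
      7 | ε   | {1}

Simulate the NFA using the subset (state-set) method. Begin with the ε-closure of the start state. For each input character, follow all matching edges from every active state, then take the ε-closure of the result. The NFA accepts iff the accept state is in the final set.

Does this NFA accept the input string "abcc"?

Answer: ACCEPT

Steps:
S₀ = ε-closure({0}) = {0,2,4,6}
'a' @ 1: {1,3,4,5}  ✓accept
'b' @ 2: {1,3,4,5}  ✓accept
'c' @ 3: {1,3,4,5}  ✓accept
'c' @ 4: {1,3,4,5}  ✓accept
end set {1,3,4,5} — state 1 in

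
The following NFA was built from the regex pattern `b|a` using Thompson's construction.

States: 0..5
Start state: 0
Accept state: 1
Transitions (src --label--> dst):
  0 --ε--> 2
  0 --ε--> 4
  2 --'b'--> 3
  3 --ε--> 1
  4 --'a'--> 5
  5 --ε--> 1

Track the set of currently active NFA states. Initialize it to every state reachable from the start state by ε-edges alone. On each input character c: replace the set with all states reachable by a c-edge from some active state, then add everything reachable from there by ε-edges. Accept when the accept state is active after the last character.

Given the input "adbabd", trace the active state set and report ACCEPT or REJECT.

initial (ε-close {0}): {0,2,4}
'a' @ 1: {1,5}  [accepting]
'd' @ 2: {}  — dead — no transitions
rest 'babd' ignored (set empty)
after full input: {}  (accept=1 not in)

Answer: REJECT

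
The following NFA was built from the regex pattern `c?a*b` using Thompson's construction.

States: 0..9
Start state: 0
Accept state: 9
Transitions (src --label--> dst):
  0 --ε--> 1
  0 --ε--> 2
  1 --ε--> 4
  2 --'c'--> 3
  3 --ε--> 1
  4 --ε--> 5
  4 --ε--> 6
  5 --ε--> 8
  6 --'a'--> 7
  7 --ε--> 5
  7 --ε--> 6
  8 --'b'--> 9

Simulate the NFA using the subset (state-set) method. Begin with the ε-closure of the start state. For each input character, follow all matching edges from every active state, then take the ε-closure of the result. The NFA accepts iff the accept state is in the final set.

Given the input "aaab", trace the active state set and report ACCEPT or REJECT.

S₀ = ε-closure({0}) = {0,1,2,4,5,6,8}
'a' @ 1: {5,6,7,8}
'a' @ 2: {5,6,7,8}
'a' @ 3: {5,6,7,8}
'b' @ 4: {9}  [accepting]
after full input: {9}  (accept=9 in)

Answer: ACCEPT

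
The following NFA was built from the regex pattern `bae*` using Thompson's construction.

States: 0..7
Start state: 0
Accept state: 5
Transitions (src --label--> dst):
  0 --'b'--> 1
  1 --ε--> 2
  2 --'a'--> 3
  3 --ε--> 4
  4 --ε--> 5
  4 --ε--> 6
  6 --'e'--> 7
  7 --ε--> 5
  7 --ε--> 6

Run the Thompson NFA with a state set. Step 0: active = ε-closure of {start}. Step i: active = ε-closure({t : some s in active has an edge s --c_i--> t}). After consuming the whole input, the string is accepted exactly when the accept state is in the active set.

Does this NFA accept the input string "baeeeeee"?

start: ε-closure({0}) = {0}
'b' @ 1: {1,2}
'a' @ 2: {3,4,5,6}  [accepting]
'e' @ 3: {5,6,7}  [accepting]
'e' @ 4: {5,6,7}  [accepting]
'e' @ 5: {5,6,7}  [accepting]
'e' @ 6: {5,6,7}  [accepting]
'e' @ 7: {5,6,7}  [accepting]
'e' @ 8: {5,6,7}  [accepting]
end set {5,6,7} — state 5 in

Answer: ACCEPT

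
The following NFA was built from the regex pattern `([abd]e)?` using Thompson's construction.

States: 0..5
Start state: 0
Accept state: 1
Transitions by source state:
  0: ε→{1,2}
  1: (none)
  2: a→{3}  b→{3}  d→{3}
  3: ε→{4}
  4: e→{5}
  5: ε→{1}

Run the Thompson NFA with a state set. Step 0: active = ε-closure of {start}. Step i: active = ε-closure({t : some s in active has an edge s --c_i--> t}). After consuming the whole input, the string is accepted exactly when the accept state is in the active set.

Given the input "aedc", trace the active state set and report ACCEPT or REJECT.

S₀ = ε-closure({0}) = {0,1,2}
'a' @ 1: {3,4}
'e' @ 2: {1,5}  (accept∈set)
'd' @ 3: {}  — state set empty
rest 'c' ignored (set empty)
after full input: {}  (accept=1 not in)

Answer: REJECT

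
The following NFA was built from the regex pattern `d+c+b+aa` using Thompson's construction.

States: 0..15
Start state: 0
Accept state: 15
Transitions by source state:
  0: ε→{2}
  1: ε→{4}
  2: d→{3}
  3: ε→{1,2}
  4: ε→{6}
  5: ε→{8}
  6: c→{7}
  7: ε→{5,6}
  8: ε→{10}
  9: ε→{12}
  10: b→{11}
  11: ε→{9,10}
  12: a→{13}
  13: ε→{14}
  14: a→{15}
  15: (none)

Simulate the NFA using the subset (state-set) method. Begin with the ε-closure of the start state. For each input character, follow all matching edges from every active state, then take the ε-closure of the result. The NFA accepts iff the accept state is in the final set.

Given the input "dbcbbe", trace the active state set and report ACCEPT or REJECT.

S₀ = ε-closure({0}) = {0,2}
'd' @ 1: {1,2,3,4,6}
'b' @ 2: {}  — dead — no transitions
rest 'cbbe' ignored (set empty)
final: {}; accept 15 not in set

Answer: REJECT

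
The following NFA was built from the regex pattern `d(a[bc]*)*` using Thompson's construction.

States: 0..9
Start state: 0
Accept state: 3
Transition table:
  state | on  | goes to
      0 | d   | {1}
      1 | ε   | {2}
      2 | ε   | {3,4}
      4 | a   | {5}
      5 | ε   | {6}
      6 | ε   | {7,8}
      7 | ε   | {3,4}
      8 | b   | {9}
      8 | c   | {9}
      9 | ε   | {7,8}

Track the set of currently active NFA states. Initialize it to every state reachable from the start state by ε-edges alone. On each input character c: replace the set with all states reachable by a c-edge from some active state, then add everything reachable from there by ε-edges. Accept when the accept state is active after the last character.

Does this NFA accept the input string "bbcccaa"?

Answer: REJECT

Trace:
initial (ε-close {0}): {0}
'b' @ 1: {}  — state set empty
rest 'bcccaa' ignored (set empty)
end set {} — state 3 not in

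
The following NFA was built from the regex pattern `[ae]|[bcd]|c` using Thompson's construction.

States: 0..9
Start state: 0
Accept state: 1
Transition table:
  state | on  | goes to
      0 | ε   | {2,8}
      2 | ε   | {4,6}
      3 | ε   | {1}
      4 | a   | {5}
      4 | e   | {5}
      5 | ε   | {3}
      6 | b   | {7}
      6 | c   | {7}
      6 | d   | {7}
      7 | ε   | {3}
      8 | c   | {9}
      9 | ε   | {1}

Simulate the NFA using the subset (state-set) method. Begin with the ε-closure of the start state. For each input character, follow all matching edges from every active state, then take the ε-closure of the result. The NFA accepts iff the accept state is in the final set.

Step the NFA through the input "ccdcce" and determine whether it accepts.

start: ε-closure({0}) = {0,2,4,6,8}
'c' @ 1: {1,3,7,9}  (accept∈set)
'c' @ 2: {}  — no active states
rest 'dcce' ignored (set empty)
end set {} — state 1 not in

Answer: REJECT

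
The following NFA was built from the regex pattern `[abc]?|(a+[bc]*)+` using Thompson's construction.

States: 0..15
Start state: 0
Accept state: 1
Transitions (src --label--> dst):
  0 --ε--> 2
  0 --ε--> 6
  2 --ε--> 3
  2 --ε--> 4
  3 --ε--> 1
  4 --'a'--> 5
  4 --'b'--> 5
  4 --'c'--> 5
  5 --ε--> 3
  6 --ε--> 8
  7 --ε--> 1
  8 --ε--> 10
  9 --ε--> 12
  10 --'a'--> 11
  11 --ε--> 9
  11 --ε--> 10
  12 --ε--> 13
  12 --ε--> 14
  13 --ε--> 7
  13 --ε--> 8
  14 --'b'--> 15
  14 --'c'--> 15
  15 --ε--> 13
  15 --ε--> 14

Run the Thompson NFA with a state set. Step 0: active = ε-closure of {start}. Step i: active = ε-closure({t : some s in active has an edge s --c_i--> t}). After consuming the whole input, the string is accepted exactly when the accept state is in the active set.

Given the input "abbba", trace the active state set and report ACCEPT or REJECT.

Answer: ACCEPT

Derivation:
S₀ = ε-closure({0}) = {0,1,2,3,4,6,8,10}
'a' @ 1: {1,3,5,7,8,9,10,11,12,13,14}  ✓accept
'b' @ 2: {1,7,8,10,13,14,15}  ✓accept
'b' @ 3: {1,7,8,10,13,14,15}  ✓accept
'b' @ 4: {1,7,8,10,13,14,15}  ✓accept
'a' @ 5: {1,7,8,9,10,11,12,13,14}  ✓accept
after full input: {1,7,8,9,10,11,12,13,14}  (accept=1 in)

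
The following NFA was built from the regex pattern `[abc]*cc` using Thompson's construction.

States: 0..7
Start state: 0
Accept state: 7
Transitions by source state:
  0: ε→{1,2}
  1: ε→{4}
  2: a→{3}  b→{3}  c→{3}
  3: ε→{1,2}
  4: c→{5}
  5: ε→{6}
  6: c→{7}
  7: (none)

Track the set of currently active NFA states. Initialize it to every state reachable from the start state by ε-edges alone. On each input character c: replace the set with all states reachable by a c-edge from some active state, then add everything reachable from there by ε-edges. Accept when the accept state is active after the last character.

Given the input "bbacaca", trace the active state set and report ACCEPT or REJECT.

Answer: REJECT

Steps:
S₀ = ε-closure({0}) = {0,1,2,4}
'b' @ 1: {1,2,3,4}
'b' @ 2: {1,2,3,4}
'a' @ 3: {1,2,3,4}
'c' @ 4: {1,2,3,4,5,6}
'a' @ 5: {1,2,3,4}
'c' @ 6: {1,2,3,4,5,6}
'a' @ 7: {1,2,3,4}
after full input: {1,2,3,4}  (accept=7 not in)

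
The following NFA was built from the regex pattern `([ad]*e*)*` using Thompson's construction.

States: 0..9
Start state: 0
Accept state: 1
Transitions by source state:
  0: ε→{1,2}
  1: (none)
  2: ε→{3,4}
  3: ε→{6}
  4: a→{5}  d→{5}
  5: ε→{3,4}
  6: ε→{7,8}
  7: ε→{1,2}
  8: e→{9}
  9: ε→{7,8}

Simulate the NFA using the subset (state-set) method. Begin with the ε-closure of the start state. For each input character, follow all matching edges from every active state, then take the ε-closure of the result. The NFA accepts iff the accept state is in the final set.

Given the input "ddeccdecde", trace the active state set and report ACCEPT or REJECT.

initial (ε-close {0}): {0,1,2,3,4,6,7,8}
'd' @ 1: {1,2,3,4,5,6,7,8}  ✓accept
'd' @ 2: {1,2,3,4,5,6,7,8}  ✓accept
'e' @ 3: {1,2,3,4,6,7,8,9}  ✓accept
'c' @ 4: {}  — state set empty
rest 'cdecde' ignored (set empty)
end set {} — state 1 not in

Answer: REJECT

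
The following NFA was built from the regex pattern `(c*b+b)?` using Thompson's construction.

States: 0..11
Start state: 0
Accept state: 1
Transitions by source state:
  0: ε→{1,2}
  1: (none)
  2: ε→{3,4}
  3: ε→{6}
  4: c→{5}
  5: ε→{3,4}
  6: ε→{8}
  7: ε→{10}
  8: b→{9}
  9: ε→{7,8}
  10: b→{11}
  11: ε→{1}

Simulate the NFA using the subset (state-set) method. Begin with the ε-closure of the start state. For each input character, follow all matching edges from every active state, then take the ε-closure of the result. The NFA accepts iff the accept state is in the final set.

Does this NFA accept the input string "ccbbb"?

initial (ε-close {0}): {0,1,2,3,4,6,8}
'c' @ 1: {3,4,5,6,8}
'c' @ 2: {3,4,5,6,8}
'b' @ 3: {7,8,9,10}
'b' @ 4: {1,7,8,9,10,11}  (accept∈set)
'b' @ 5: {1,7,8,9,10,11}  (accept∈set)
after full input: {1,7,8,9,10,11}  (accept=1 in)

Answer: ACCEPT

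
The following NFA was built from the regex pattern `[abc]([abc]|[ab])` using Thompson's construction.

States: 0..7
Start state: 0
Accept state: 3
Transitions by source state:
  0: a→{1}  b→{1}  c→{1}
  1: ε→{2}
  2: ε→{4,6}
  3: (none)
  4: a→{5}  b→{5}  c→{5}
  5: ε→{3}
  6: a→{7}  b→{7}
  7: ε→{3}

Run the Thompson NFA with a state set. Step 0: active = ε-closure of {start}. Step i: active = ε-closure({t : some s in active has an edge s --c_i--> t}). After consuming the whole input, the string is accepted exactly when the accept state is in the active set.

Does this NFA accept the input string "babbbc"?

start: ε-closure({0}) = {0}
'b' @ 1: {1,2,4,6}
'a' @ 2: {3,5,7}  [accepting]
'b' @ 3: {}  — no active states
rest 'bbc' ignored (set empty)
end set {} — state 3 not in

Answer: REJECT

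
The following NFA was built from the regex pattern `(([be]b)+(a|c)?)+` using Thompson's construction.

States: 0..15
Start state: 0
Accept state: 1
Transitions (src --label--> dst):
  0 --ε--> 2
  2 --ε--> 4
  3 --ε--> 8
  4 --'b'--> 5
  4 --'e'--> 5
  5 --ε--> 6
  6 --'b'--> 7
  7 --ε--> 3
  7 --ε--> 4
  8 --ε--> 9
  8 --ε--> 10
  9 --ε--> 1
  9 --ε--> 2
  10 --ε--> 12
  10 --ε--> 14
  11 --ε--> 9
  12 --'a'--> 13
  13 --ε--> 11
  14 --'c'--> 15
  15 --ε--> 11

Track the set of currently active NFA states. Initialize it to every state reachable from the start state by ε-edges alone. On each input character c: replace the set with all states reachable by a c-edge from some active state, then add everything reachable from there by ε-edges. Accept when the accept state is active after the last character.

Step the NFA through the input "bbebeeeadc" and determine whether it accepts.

Answer: REJECT

Derivation:
S₀ = ε-closure({0}) = {0,2,4}
'b' @ 1: {5,6}
'b' @ 2: {1,2,3,4,7,8,9,10,12,14}  ✓accept
'e' @ 3: {5,6}
'b' @ 4: {1,2,3,4,7,8,9,10,12,14}  ✓accept
'e' @ 5: {5,6}
'e' @ 6: {}  — dead — no transitions
rest 'eadc' ignored (set empty)
after full input: {}  (accept=1 not in)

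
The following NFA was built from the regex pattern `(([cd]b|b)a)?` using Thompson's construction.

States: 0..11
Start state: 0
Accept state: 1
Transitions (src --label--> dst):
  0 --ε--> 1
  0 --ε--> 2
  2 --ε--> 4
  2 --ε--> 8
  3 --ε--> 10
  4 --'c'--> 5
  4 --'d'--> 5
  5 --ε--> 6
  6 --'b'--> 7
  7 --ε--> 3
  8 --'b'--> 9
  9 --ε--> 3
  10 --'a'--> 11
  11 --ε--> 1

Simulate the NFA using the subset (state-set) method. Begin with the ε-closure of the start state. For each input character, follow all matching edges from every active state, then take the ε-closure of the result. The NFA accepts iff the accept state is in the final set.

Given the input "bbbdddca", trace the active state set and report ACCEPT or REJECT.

S₀ = ε-closure({0}) = {0,1,2,4,8}
'b' @ 1: {3,9,10}
'b' @ 2: {}  — state set empty
rest 'bdddca' ignored (set empty)
end set {} — state 1 not in

Answer: REJECT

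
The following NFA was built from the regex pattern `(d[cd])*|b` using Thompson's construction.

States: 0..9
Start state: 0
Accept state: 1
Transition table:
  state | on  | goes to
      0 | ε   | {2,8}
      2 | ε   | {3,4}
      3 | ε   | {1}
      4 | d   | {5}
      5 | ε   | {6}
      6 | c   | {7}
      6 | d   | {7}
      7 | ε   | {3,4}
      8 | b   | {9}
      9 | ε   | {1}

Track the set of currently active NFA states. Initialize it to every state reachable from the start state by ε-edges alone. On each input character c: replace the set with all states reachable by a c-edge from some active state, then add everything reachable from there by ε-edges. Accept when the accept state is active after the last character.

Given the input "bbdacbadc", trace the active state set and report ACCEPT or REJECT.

Answer: REJECT

Derivation:
start: ε-closure({0}) = {0,1,2,3,4,8}
'b' @ 1: {1,9}  ✓accept
'b' @ 2: {}  — dead — no transitions
rest 'dacbadc' ignored (set empty)
final: {}; accept 1 not in set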